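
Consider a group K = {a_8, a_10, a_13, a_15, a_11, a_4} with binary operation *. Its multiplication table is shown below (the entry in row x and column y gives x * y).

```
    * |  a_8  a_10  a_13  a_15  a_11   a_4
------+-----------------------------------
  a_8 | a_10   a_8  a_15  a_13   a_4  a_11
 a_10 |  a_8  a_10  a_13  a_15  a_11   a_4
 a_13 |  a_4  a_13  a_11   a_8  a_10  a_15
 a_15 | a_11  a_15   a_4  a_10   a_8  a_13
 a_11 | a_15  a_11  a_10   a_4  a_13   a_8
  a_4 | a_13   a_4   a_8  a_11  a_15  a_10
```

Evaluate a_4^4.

a_10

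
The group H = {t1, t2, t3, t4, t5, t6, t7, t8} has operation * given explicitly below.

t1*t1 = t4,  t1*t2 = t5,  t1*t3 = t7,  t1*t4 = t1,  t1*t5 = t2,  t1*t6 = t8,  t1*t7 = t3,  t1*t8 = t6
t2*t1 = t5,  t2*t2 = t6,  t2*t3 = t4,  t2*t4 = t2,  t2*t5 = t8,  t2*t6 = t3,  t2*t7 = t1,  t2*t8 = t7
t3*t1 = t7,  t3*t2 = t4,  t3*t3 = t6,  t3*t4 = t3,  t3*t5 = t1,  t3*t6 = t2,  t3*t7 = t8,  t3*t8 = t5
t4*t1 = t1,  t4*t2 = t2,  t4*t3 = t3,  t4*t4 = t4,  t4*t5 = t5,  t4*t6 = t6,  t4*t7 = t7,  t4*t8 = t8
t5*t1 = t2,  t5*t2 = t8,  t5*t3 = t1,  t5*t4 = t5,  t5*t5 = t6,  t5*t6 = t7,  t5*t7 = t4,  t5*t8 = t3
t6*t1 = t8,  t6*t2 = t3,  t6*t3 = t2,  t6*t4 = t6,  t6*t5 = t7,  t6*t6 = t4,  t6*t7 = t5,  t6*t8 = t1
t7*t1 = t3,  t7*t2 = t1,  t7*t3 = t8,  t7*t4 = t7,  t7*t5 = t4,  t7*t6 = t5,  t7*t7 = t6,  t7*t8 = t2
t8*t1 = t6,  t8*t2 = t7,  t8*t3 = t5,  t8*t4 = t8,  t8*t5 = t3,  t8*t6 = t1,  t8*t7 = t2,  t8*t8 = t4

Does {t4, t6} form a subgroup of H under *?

Yes

{t4, t6} contains the identity t4.
Checking products: every product of two elements of {t4, t6} (read from the table) lies in {t4, t6}, so the set is closed.
In a finite group, a nonempty closed subset is a subgroup. So {t4, t6} ≤ H.
(Structurally, H here is isomorphic to Z_2 x Z_4.)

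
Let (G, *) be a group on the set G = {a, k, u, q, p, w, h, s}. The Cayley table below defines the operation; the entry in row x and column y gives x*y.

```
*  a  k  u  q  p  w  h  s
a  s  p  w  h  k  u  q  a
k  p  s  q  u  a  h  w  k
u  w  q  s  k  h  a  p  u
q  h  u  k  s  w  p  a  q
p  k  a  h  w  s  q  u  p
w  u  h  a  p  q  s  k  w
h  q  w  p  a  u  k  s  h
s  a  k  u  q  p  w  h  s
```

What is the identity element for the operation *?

The identity e satisfies e*x = x for all x, so its row in the table reproduces the column headers.
Row s reads: a, k, u, q, p, w, h, s — exactly the header order. So s is the identity.

s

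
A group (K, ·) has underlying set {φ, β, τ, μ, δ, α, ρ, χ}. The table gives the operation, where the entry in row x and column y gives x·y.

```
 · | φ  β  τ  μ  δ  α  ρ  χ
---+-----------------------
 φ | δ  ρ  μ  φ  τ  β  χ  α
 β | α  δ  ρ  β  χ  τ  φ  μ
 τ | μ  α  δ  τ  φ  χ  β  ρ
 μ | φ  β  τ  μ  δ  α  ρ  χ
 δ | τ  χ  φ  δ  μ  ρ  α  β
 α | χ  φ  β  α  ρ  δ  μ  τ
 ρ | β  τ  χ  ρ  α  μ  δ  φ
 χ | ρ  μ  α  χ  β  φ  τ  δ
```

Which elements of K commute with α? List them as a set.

{α, δ, μ, ρ}

Compare row α with column α entry by entry.
δ·α = ρ = α·δ, so δ commutes with α.
φ·α = β but α·φ = χ, so φ does not.
Collecting the elements that commute with α: C(α) = {α, δ, μ, ρ}.
(Structurally, K here is isomorphic to the quaternion group Q_8.)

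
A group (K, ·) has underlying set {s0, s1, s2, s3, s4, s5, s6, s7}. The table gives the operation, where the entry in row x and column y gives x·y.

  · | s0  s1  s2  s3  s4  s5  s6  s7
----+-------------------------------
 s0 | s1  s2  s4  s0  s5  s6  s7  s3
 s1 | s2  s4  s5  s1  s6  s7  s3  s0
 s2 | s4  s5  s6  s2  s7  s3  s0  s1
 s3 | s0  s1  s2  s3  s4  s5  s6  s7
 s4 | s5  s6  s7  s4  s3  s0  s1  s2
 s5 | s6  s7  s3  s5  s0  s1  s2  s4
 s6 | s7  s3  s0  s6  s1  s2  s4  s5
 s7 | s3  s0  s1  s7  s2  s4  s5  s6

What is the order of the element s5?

8

The identity element is s3 (its row matches the header).
s5^1 = s5
s5^2 = s5·s5 = s1
s5^3 = s1·s5 = s7
s5^4 = s7·s5 = s4
s5^5 = s4·s5 = s0
s5^6 = s0·s5 = s6
s5^7 = s6·s5 = s2
s5^8 = s2·s5 = s3
The first power of s5 equal to the identity is s5^8, so ord(s5) = 8.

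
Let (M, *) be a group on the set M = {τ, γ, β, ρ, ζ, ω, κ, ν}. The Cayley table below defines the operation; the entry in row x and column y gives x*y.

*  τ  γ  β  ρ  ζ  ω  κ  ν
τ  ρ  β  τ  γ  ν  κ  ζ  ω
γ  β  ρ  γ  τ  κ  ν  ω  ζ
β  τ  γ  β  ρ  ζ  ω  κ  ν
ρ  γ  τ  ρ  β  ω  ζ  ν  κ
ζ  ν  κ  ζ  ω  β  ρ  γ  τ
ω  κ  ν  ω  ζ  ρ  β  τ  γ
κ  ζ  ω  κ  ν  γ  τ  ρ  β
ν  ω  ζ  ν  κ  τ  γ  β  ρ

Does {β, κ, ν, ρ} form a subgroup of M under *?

Yes

{β, κ, ν, ρ} contains the identity β.
Checking products: every product of two elements of {β, κ, ν, ρ} (read from the table) lies in {β, κ, ν, ρ}, so the set is closed.
In a finite group, a nonempty closed subset is a subgroup. So {β, κ, ν, ρ} ≤ M.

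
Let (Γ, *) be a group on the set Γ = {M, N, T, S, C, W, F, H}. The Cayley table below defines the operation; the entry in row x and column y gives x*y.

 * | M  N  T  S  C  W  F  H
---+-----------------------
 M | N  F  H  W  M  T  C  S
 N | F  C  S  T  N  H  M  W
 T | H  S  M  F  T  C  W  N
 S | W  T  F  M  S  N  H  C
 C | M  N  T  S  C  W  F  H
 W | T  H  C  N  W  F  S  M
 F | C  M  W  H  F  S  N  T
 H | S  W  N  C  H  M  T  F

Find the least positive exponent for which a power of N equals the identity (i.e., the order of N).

The identity element is C (its row matches the header).
N^1 = N
N^2 = N*N = C
The first power of N equal to the identity is N^2, so ord(N) = 2.

2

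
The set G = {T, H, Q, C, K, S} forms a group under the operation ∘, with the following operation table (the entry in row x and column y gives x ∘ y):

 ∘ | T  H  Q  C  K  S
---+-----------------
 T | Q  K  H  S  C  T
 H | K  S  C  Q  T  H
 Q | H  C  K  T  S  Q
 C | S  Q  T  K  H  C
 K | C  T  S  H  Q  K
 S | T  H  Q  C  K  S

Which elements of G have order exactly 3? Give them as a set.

{K, Q}

Identity is S. Compute the order of each non-identity element by repeated multiplication:
  T: T → Q → H → K → C → S  (order 6)
  H: H → S  (order 2)
  Q: Q → K → S  (order 3)
  C: C → K → H → Q → T → S  (order 6)
  K: K → Q → S  (order 3)
Elements of order 3: {K, Q}.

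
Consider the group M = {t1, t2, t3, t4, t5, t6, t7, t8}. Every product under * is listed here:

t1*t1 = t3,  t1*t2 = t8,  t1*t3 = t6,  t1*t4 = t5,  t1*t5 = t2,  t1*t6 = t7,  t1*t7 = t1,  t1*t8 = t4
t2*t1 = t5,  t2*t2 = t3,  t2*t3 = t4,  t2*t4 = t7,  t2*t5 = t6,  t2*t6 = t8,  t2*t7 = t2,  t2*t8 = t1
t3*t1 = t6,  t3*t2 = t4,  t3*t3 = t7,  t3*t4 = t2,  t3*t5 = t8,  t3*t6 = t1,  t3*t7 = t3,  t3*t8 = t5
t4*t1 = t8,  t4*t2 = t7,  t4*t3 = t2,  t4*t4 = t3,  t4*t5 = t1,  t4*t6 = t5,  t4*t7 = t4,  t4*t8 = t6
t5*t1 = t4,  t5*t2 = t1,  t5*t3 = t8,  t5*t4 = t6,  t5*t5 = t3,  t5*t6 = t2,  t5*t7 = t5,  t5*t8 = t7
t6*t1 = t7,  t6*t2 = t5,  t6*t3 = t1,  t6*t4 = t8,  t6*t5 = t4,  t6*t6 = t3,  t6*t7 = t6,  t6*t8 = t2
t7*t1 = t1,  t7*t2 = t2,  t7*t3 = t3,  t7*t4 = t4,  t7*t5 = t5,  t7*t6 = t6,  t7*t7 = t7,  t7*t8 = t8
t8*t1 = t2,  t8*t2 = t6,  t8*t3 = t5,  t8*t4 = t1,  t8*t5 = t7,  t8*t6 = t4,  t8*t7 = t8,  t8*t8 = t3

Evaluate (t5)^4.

t7

t5^1 = t5
t5^2 = t5 * t5 = t3
t5^3 = t3 * t5 = t8
t5^4 = t8 * t5 = t7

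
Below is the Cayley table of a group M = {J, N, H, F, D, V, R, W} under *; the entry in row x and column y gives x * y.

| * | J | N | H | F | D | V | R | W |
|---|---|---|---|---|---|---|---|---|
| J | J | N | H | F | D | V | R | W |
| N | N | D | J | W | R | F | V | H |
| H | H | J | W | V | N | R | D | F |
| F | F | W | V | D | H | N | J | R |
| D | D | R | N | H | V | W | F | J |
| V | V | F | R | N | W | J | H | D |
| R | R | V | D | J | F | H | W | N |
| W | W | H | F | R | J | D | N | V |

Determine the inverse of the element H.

N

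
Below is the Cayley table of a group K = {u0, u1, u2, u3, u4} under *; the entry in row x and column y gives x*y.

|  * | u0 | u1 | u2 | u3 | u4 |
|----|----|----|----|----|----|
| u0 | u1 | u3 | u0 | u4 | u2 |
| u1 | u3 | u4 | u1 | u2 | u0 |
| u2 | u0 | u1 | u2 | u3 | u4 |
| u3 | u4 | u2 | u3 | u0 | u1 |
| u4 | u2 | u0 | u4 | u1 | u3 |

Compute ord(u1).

5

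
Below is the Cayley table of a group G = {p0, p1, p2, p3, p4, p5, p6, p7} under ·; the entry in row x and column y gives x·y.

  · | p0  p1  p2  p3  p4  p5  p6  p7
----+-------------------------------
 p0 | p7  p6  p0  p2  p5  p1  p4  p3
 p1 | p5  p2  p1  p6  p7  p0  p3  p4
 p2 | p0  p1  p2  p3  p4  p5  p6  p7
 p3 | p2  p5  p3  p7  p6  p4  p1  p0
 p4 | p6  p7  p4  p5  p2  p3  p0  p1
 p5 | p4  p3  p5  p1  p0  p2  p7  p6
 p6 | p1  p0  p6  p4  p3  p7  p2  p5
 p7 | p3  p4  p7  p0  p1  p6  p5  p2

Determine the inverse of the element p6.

First locate the identity: row p2 matches the header, so p2 is the identity.
Scan row p6 for p2: p6·p6 = p2. Hence p6^(-1) = p6.
(Structurally, G here is isomorphic to the dihedral group D_4.)

p6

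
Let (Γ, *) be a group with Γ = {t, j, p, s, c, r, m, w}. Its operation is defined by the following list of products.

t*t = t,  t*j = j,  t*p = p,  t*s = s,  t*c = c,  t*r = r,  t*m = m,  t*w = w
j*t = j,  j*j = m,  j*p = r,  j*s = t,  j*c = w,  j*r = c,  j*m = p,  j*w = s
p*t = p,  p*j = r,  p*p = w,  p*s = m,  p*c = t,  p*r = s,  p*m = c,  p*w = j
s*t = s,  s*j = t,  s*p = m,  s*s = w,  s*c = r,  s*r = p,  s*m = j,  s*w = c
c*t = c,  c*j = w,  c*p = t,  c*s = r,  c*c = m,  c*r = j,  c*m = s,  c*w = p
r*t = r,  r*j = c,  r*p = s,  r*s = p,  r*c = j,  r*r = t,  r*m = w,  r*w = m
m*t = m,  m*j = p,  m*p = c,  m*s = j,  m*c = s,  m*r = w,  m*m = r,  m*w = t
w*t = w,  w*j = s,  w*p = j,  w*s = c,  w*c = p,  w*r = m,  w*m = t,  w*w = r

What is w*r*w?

w*r = m
m*w = t

t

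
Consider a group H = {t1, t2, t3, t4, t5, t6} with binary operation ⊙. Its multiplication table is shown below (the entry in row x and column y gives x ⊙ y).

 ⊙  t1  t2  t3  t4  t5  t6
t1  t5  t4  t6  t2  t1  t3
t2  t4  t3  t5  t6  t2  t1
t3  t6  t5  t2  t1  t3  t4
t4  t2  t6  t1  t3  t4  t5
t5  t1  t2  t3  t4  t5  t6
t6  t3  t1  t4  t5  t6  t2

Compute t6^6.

t5

t6^1 = t6
t6^2 = t6 ⊙ t6 = t2
t6^3 = t2 ⊙ t6 = t1
t6^4 = t1 ⊙ t6 = t3
t6^5 = t3 ⊙ t6 = t4
t6^6 = t4 ⊙ t6 = t5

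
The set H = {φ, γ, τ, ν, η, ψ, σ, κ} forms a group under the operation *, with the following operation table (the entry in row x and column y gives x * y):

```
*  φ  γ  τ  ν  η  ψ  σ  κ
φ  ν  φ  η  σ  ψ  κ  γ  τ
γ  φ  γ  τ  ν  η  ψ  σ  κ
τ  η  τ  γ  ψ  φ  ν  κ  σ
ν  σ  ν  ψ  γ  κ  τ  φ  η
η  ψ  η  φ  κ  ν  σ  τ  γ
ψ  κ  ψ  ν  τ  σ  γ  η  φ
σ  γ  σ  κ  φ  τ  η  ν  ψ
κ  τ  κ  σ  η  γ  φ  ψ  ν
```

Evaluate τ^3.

τ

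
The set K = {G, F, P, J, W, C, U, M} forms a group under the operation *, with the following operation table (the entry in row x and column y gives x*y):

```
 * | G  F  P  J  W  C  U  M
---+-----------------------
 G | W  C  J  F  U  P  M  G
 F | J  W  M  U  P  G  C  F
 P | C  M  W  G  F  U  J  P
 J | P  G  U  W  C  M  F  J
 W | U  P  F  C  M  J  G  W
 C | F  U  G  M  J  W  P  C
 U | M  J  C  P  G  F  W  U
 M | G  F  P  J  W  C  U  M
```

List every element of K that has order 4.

Identity is M. Compute the order of each non-identity element by repeated multiplication:
  G: G → W → U → M  (order 4)
  F: F → W → P → M  (order 4)
  P: P → W → F → M  (order 4)
  J: J → W → C → M  (order 4)
  W: W → M  (order 2)
  C: C → W → J → M  (order 4)
  U: U → W → G → M  (order 4)
Elements of order 4: {C, F, G, J, P, U}.

{C, F, G, J, P, U}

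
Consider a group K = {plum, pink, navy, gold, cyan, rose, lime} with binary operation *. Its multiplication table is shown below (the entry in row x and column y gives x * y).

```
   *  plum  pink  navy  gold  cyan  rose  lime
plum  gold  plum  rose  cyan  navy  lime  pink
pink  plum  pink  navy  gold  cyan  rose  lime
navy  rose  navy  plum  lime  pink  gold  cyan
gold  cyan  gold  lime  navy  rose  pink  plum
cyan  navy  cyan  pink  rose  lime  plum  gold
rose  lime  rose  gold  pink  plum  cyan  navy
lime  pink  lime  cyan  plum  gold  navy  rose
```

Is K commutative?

Yes

Check whether the table is symmetric across its main diagonal.
Every entry (row x, col y) equals the entry (row y, col x), so K is abelian.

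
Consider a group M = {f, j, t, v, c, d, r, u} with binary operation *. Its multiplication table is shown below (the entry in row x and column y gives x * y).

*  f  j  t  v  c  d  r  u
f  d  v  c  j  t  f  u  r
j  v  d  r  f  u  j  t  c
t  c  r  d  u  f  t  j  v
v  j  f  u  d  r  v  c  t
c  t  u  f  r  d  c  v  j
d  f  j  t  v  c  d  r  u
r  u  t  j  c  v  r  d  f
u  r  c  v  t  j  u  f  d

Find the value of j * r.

Read row j, column r: j * r = t.
(Structurally, M here is isomorphic to the elementary abelian group (Z_2)^3.)

t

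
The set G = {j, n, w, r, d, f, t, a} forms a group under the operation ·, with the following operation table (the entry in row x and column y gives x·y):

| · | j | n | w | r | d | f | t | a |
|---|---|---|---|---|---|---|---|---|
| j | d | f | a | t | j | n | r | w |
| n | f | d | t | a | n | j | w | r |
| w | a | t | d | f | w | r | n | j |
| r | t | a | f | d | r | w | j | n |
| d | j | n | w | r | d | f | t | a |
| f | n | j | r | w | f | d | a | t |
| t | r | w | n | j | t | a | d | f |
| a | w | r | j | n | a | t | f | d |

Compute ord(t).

2

The identity element is d (its row matches the header).
t^1 = t
t^2 = t·t = d
The first power of t equal to the identity is t^2, so ord(t) = 2.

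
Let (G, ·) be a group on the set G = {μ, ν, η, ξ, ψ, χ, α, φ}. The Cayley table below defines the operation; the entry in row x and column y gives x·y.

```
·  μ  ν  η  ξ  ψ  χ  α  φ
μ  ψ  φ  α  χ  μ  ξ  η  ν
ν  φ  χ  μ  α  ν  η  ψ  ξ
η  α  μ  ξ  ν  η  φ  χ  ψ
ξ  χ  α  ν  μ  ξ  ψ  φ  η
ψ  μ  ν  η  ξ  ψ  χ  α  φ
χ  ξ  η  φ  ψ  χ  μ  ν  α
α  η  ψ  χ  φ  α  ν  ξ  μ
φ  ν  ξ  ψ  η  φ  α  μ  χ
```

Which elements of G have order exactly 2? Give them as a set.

{μ}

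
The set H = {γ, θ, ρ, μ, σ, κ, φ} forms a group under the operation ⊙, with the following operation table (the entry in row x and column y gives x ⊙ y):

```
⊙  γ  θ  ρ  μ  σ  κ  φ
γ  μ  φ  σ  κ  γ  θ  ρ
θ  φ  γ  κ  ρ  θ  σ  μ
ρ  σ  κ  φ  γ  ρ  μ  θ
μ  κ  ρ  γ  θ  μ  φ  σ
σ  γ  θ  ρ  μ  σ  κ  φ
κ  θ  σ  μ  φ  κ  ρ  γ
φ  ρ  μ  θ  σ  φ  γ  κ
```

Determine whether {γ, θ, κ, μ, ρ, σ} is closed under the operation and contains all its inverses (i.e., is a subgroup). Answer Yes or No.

No

ρ ⊙ ρ = φ, which is not in {γ, θ, κ, μ, ρ, σ}.
The subset is not closed under ⊙, so it is not a subgroup.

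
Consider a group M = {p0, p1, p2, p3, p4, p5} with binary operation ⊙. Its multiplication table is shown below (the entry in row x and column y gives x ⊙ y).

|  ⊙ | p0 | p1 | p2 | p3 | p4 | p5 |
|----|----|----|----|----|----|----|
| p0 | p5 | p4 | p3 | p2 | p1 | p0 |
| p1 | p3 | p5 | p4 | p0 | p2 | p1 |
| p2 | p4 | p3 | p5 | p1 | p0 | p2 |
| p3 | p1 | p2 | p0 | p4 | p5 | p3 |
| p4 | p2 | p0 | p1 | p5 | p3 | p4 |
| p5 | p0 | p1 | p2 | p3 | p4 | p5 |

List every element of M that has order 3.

{p3, p4}

Identity is p5. Compute the order of each non-identity element by repeated multiplication:
  p0: p0 → p5  (order 2)
  p1: p1 → p5  (order 2)
  p2: p2 → p5  (order 2)
  p3: p3 → p4 → p5  (order 3)
  p4: p4 → p3 → p5  (order 3)
Elements of order 3: {p3, p4}.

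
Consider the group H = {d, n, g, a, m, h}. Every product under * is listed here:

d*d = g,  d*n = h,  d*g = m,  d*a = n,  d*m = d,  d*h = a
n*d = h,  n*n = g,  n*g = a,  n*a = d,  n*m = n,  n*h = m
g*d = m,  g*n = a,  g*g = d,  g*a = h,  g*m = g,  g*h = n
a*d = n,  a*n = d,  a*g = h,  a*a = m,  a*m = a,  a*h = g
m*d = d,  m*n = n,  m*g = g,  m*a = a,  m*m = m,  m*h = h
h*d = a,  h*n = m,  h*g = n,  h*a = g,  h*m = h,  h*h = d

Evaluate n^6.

n^1 = n
n^2 = n * n = g
n^3 = g * n = a
n^4 = a * n = d
n^5 = d * n = h
n^6 = h * n = m

m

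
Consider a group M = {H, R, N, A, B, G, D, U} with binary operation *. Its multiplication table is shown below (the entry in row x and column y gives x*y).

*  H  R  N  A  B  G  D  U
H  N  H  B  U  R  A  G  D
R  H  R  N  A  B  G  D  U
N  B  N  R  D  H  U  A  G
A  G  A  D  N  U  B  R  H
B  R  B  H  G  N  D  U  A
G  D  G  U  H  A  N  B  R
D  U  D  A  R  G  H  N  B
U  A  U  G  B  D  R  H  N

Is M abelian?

No

G*D = B but D*G = H.
Since G and D do not commute, M is not abelian.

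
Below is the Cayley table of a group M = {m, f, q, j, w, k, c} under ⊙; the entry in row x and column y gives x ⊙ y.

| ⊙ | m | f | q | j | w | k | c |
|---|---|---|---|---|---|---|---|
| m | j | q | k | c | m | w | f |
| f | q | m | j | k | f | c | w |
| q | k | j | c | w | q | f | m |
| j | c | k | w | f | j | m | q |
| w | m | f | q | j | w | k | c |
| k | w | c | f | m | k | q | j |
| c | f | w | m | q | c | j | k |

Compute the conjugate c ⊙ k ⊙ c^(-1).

The identity is w. In row c, the entry w sits in column f, so c^(-1) = f.
c ⊙ k = j
j ⊙ f = k

k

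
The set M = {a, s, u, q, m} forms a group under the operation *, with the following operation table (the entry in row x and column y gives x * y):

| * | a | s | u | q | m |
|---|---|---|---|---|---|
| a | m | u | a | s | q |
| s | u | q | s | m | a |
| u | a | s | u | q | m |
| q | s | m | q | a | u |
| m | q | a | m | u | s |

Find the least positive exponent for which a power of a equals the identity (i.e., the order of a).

The identity element is u (its row matches the header).
a^1 = a
a^2 = a * a = m
a^3 = m * a = q
a^4 = q * a = s
a^5 = s * a = u
The first power of a equal to the identity is a^5, so ord(a) = 5.

5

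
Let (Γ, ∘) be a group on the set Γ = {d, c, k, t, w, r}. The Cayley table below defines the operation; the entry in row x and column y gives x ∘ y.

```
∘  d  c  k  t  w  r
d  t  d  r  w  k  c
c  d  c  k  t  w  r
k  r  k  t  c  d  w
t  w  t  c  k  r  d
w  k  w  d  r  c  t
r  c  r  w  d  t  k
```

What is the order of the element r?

The identity element is c (its row matches the header).
r^1 = r
r^2 = r ∘ r = k
r^3 = k ∘ r = w
r^4 = w ∘ r = t
r^5 = t ∘ r = d
r^6 = d ∘ r = c
The first power of r equal to the identity is r^6, so ord(r) = 6.
(Structurally, Γ here is isomorphic to the cyclic group Z_6.)

6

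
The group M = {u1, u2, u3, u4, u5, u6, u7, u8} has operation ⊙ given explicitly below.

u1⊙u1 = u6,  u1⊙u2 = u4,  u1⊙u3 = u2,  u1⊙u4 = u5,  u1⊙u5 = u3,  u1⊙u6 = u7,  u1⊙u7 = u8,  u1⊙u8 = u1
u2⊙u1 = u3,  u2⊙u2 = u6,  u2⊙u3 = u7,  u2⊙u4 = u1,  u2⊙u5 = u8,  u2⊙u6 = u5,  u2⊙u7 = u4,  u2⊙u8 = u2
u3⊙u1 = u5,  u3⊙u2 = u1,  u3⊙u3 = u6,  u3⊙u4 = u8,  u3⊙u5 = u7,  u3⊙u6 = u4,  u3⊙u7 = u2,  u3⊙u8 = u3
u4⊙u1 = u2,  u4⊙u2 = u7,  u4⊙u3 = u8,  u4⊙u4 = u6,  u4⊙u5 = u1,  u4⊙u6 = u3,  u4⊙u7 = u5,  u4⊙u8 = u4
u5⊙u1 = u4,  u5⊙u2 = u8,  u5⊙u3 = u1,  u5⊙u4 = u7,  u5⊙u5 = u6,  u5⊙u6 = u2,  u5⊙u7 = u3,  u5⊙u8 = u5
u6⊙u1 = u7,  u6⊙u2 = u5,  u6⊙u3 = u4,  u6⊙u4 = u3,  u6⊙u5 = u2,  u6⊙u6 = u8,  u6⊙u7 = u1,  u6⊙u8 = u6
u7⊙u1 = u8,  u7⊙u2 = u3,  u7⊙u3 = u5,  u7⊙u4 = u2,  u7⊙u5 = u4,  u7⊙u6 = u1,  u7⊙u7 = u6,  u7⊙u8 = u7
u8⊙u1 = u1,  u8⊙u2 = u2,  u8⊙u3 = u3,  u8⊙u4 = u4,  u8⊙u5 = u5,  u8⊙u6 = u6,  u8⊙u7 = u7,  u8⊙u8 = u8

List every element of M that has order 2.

Identity is u8. Compute the order of each non-identity element by repeated multiplication:
  u1: u1 → u6 → u7 → u8  (order 4)
  u2: u2 → u6 → u5 → u8  (order 4)
  u3: u3 → u6 → u4 → u8  (order 4)
  u4: u4 → u6 → u3 → u8  (order 4)
  u5: u5 → u6 → u2 → u8  (order 4)
  u6: u6 → u8  (order 2)
  u7: u7 → u6 → u1 → u8  (order 4)
Elements of order 2: {u6}.

{u6}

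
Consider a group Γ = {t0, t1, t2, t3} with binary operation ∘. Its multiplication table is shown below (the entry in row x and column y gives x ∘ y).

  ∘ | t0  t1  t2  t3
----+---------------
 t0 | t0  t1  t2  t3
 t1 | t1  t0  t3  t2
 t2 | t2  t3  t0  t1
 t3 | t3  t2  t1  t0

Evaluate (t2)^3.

t2^1 = t2
t2^2 = t2 ∘ t2 = t0
t2^3 = t0 ∘ t2 = t2

t2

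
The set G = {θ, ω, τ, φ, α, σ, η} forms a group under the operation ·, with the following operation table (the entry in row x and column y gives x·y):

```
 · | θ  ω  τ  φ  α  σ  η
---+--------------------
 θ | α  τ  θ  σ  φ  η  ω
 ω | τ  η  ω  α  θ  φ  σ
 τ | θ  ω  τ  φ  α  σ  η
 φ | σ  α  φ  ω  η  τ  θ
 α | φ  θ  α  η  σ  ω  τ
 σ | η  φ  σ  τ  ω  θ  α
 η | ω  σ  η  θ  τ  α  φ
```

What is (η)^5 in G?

η^1 = η
η^2 = η·η = φ
η^3 = φ·η = θ
η^4 = θ·η = ω
η^5 = ω·η = σ
(Structurally, G here is isomorphic to the cyclic group Z_7.)

σ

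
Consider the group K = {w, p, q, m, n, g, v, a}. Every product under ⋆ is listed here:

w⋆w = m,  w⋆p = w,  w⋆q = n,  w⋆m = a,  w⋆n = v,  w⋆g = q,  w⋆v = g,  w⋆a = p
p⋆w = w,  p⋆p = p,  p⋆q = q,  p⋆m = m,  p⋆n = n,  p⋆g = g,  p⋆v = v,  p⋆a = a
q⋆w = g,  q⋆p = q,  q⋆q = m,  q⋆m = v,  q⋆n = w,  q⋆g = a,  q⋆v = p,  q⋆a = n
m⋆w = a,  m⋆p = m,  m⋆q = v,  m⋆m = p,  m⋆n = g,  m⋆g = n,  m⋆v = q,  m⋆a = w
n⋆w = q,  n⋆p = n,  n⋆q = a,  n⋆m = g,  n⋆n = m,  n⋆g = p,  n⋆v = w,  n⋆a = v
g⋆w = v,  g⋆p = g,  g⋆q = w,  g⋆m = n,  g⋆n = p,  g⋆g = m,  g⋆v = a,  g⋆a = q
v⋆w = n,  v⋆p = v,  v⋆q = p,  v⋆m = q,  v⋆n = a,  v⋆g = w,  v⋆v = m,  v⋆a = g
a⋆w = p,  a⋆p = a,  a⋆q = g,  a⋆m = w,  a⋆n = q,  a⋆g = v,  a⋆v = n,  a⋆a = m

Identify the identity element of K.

The identity e satisfies e ⋆ x = x for all x, so its row in the table reproduces the column headers.
Row p reads: w, p, q, m, n, g, v, a — exactly the header order. So p is the identity.

p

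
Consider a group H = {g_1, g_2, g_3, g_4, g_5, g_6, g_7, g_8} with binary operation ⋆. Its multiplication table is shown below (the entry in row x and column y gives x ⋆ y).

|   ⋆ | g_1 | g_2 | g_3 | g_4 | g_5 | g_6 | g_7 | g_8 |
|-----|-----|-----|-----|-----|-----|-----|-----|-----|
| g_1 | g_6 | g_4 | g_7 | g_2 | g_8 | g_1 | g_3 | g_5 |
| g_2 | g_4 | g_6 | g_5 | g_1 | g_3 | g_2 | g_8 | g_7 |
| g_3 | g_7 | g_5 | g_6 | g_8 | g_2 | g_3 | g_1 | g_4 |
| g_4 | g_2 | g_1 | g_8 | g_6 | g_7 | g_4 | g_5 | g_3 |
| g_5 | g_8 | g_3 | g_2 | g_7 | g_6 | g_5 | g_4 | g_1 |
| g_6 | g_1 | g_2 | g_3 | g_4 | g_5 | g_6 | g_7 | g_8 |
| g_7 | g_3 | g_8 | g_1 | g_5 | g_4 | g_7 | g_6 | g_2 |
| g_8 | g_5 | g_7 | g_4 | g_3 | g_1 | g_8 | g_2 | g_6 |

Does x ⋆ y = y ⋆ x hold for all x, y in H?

Yes

Check whether the table is symmetric across its main diagonal.
Every entry (row x, col y) equals the entry (row y, col x), so H is abelian.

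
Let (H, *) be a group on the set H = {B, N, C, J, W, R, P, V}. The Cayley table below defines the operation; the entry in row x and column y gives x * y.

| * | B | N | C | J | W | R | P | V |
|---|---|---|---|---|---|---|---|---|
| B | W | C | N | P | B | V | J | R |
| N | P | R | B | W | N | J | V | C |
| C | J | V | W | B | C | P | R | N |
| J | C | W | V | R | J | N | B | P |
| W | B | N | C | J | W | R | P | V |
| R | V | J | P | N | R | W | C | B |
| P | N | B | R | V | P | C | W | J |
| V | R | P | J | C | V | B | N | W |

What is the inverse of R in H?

R

First locate the identity: row W matches the header, so W is the identity.
Scan row R for W: R * R = W. Hence R^(-1) = R.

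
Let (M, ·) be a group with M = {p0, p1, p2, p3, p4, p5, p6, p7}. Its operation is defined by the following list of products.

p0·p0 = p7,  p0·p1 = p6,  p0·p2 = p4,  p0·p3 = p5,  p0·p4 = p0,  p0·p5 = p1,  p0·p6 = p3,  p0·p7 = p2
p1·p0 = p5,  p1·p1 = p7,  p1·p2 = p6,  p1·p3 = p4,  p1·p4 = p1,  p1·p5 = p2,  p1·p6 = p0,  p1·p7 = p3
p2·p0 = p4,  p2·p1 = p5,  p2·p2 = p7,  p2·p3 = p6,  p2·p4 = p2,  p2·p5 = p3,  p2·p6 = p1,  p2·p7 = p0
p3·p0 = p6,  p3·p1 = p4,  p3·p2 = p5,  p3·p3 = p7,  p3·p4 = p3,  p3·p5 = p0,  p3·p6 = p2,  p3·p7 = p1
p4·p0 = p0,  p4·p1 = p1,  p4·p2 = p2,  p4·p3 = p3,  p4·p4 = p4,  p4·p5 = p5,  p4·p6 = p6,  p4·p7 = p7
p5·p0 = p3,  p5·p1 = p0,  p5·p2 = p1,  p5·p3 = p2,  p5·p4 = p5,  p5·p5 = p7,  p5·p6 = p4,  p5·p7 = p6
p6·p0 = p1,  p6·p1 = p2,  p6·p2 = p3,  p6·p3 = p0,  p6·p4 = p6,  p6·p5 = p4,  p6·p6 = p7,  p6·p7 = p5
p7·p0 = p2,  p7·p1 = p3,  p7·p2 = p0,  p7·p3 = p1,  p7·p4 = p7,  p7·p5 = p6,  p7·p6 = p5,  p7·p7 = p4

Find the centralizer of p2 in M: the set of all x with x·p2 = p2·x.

Compare row p2 with column p2 entry by entry.
p7·p2 = p0 = p2·p7, so p7 commutes with p2.
p5·p2 = p1 but p2·p5 = p3, so p5 does not.
Collecting the elements that commute with p2: C(p2) = {p0, p2, p4, p7}.
(Structurally, M here is isomorphic to the quaternion group Q_8.)

{p0, p2, p4, p7}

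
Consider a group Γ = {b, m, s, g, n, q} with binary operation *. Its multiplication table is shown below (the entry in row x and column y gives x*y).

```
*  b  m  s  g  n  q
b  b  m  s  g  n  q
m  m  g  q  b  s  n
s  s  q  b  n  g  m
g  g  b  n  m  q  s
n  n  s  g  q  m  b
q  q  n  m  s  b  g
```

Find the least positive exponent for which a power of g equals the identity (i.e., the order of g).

The identity element is b (its row matches the header).
g^1 = g
g^2 = g*g = m
g^3 = m*g = b
The first power of g equal to the identity is g^3, so ord(g) = 3.

3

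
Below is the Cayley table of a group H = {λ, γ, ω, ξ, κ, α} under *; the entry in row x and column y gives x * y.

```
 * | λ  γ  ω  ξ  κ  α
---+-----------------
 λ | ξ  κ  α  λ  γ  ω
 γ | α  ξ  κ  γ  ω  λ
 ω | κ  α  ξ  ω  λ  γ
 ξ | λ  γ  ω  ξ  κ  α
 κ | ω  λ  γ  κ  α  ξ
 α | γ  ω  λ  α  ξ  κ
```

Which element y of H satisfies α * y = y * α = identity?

First locate the identity: row ξ matches the header, so ξ is the identity.
Scan row α for ξ: α * κ = ξ. Hence α^(-1) = κ.

κ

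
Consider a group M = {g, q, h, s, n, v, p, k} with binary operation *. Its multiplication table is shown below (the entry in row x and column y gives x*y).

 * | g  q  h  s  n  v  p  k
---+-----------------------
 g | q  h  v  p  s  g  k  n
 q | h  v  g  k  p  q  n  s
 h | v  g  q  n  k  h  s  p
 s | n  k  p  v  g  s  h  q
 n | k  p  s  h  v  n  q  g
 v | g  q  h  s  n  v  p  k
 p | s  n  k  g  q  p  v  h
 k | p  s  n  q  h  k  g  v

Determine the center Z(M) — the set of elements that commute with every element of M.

{q, v}

An element z is central iff its row equals its column in the table.
For h: h*n = k ≠ s = n*h, so h ∉ Z.
Checking each element this way leaves Z(M) = {q, v}.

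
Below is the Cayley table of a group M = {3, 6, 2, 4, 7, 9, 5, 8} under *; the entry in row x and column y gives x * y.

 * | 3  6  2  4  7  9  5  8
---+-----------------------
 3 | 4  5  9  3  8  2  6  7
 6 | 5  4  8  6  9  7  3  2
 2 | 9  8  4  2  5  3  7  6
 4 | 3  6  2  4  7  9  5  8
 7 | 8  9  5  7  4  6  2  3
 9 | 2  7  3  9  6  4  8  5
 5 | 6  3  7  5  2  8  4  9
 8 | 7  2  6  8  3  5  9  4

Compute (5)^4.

5^1 = 5
5^2 = 5 * 5 = 4
5^3 = 4 * 5 = 5
5^4 = 5 * 5 = 4

4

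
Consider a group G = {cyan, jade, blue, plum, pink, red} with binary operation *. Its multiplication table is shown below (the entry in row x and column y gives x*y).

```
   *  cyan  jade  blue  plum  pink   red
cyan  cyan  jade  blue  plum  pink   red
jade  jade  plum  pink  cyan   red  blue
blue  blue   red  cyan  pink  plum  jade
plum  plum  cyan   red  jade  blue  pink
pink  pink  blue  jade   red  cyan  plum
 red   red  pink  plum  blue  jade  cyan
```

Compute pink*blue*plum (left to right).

cyan

pink*blue = jade
jade*plum = cyan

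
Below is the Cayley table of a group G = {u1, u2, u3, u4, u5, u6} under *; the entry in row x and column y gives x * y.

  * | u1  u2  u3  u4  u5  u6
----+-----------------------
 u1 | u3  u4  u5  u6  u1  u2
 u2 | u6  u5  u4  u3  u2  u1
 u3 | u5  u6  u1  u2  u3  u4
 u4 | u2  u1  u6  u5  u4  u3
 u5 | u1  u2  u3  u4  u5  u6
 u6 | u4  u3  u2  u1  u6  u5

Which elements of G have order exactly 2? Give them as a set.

Identity is u5. Compute the order of each non-identity element by repeated multiplication:
  u1: u1 → u3 → u5  (order 3)
  u2: u2 → u5  (order 2)
  u3: u3 → u1 → u5  (order 3)
  u4: u4 → u5  (order 2)
  u6: u6 → u5  (order 2)
Elements of order 2: {u2, u4, u6}.
(Structurally, G here is isomorphic to the symmetric group S_3.)

{u2, u4, u6}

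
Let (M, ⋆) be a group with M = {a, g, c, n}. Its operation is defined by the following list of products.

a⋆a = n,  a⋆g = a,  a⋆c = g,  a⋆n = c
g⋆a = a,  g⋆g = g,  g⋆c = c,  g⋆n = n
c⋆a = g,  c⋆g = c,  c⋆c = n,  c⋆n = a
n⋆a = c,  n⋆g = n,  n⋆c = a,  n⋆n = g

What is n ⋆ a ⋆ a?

n ⋆ a = c
c ⋆ a = g

g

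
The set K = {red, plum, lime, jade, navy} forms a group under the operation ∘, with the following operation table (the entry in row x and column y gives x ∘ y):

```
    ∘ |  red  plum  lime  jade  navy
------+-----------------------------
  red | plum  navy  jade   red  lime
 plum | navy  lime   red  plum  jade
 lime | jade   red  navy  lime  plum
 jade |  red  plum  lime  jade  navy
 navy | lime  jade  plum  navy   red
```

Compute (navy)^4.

navy^1 = navy
navy^2 = navy ∘ navy = red
navy^3 = red ∘ navy = lime
navy^4 = lime ∘ navy = plum

plum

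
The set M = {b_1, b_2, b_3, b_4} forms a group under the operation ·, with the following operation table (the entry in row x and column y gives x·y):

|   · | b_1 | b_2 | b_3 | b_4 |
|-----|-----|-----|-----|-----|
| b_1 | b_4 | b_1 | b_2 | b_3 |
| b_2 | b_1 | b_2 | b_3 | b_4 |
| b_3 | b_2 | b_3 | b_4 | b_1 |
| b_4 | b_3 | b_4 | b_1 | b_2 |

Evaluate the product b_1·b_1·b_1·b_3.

b_1·b_1 = b_4
b_4·b_1 = b_3
b_3·b_3 = b_4

b_4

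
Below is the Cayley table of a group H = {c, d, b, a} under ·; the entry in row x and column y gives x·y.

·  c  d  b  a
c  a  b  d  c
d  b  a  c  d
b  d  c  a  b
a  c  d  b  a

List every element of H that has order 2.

Identity is a. Compute the order of each non-identity element by repeated multiplication:
  c: c → a  (order 2)
  d: d → a  (order 2)
  b: b → a  (order 2)
Elements of order 2: {b, c, d}.

{b, c, d}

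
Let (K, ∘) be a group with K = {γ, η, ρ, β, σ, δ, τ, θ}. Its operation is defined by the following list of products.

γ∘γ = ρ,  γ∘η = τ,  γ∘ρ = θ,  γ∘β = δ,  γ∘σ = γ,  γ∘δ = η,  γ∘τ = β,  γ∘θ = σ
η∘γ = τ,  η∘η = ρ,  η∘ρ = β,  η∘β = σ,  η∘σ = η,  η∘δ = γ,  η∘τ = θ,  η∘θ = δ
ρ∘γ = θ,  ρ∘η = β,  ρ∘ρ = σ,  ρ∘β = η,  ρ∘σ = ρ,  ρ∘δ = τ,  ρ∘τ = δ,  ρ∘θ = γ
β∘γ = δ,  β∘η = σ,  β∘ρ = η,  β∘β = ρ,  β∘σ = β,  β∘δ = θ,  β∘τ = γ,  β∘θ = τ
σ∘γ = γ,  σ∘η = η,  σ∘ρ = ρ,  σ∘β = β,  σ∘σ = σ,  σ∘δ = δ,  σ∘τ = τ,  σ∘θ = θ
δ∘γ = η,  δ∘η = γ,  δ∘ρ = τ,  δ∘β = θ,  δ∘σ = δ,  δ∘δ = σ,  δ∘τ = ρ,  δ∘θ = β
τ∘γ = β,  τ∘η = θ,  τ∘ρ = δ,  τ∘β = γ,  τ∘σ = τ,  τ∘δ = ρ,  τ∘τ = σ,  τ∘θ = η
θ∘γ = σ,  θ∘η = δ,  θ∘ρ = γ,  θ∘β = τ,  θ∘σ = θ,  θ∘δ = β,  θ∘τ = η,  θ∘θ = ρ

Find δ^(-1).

δ

First locate the identity: row σ matches the header, so σ is the identity.
Scan row δ for σ: δ ∘ δ = σ. Hence δ^(-1) = δ.
(Structurally, K here is isomorphic to Z_2 x Z_4.)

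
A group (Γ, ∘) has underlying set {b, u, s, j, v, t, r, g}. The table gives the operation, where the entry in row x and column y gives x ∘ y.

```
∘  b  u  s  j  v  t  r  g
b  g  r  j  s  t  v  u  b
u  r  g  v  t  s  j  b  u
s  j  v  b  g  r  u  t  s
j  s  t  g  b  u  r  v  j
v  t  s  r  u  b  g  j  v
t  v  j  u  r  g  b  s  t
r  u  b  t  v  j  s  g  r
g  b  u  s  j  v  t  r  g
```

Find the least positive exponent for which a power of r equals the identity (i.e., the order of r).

2

The identity element is g (its row matches the header).
r^1 = r
r^2 = r ∘ r = g
The first power of r equal to the identity is r^2, so ord(r) = 2.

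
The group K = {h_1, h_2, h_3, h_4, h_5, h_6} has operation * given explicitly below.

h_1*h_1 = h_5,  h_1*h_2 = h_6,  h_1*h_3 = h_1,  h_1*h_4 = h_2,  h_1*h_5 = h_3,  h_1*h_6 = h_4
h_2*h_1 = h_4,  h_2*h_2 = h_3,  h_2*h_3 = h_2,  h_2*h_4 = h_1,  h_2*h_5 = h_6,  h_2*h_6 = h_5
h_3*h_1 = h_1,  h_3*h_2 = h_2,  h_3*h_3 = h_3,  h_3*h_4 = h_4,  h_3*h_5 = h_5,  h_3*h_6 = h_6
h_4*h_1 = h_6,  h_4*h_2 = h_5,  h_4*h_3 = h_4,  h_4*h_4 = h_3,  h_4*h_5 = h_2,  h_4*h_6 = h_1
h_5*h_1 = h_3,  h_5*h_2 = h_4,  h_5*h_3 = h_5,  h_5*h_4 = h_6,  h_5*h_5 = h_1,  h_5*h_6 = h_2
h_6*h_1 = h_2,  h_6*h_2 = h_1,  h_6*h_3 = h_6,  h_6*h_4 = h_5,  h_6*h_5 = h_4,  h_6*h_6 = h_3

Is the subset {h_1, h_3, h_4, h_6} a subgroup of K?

h_1 * h_1 = h_5, which is not in {h_1, h_3, h_4, h_6}.
The subset is not closed under *, so it is not a subgroup.

No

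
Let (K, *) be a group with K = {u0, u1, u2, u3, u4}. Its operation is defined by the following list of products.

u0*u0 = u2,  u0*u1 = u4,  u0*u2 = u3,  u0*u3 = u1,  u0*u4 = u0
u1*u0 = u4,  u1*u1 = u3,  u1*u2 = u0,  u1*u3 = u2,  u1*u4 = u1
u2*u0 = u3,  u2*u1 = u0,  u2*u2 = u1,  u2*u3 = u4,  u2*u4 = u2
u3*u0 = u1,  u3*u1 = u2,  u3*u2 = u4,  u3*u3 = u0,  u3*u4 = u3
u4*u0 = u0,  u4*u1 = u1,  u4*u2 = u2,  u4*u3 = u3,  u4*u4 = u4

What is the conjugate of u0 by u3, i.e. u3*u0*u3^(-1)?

u0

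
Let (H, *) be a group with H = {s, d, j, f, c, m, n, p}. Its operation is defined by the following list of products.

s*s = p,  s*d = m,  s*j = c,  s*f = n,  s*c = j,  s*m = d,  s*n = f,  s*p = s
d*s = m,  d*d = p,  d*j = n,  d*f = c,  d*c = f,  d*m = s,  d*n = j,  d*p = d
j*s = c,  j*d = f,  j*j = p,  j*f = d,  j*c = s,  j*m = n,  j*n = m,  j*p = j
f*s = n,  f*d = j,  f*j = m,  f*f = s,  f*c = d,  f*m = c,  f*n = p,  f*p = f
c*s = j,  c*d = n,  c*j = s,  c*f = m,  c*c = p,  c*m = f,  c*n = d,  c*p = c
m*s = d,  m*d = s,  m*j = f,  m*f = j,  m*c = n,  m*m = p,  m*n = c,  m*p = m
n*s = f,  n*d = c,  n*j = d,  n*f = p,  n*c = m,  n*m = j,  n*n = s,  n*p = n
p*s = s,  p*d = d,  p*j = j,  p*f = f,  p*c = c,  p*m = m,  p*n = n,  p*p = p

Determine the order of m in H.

2

The identity element is p (its row matches the header).
m^1 = m
m^2 = m * m = p
The first power of m equal to the identity is m^2, so ord(m) = 2.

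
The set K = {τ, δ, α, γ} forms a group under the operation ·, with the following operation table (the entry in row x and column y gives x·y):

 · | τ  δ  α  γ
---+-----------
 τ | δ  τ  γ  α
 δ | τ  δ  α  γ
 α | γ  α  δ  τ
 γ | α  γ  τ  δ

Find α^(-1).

First locate the identity: row δ matches the header, so δ is the identity.
Scan row α for δ: α·α = δ. Hence α^(-1) = α.

α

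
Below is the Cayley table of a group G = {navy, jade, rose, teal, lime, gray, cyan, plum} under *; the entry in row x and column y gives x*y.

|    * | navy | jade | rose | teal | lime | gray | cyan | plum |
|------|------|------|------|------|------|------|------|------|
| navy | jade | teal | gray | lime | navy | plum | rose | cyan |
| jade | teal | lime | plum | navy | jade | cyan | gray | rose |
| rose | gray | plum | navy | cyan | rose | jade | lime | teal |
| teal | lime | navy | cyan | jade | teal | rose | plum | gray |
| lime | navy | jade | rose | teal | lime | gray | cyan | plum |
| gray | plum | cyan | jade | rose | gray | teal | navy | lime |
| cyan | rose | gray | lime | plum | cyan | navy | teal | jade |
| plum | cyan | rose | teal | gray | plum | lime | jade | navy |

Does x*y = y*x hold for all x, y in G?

Yes

Check whether the table is symmetric across its main diagonal.
Every entry (row x, col y) equals the entry (row y, col x), so G is abelian.
(In fact G ≅ the cyclic group Z_8.)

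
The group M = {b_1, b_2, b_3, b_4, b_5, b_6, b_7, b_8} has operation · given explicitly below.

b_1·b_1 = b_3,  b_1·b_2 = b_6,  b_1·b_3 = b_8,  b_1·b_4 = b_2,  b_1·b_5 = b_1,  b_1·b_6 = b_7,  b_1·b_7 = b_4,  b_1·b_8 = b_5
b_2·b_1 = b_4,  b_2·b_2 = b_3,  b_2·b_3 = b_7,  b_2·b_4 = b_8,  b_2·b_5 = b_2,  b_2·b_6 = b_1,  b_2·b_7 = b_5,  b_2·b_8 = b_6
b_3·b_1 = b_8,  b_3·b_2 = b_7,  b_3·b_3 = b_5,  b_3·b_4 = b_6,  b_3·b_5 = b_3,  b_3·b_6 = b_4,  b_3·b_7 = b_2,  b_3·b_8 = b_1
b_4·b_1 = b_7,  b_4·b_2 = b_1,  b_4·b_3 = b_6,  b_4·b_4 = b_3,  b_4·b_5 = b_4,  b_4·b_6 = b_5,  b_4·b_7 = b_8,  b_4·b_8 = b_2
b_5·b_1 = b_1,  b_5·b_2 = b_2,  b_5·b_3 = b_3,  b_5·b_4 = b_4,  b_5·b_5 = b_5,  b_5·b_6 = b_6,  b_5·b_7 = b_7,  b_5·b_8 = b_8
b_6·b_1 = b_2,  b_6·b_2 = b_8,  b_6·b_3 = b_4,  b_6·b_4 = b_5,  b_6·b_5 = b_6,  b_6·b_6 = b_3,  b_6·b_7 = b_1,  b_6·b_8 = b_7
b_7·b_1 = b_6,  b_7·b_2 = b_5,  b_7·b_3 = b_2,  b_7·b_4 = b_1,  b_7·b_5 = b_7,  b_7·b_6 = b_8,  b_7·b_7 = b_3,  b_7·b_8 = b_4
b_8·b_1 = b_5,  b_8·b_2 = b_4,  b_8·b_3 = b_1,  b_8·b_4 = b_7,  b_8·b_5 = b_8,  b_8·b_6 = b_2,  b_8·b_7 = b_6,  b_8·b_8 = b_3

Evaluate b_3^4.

b_5

b_3^1 = b_3
b_3^2 = b_3·b_3 = b_5
b_3^3 = b_5·b_3 = b_3
b_3^4 = b_3·b_3 = b_5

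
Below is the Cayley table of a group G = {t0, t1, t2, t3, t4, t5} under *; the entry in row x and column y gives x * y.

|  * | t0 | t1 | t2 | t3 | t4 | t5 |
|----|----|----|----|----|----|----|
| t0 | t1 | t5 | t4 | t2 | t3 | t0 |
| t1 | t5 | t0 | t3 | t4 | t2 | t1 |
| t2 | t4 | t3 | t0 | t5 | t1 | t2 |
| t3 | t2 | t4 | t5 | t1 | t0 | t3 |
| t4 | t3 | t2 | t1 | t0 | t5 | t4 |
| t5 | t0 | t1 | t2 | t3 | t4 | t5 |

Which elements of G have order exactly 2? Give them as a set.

Identity is t5. Compute the order of each non-identity element by repeated multiplication:
  t0: t0 → t1 → t5  (order 3)
  t1: t1 → t0 → t5  (order 3)
  t2: t2 → t0 → t4 → t1 → t3 → t5  (order 6)
  t3: t3 → t1 → t4 → t0 → t2 → t5  (order 6)
  t4: t4 → t5  (order 2)
Elements of order 2: {t4}.

{t4}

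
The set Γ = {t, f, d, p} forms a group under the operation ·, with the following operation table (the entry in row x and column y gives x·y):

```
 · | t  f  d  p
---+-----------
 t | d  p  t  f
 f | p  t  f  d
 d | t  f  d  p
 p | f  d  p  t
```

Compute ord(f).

The identity element is d (its row matches the header).
f^1 = f
f^2 = f·f = t
f^3 = t·f = p
f^4 = p·f = d
The first power of f equal to the identity is f^4, so ord(f) = 4.
(Structurally, Γ here is isomorphic to the cyclic group Z_4.)

4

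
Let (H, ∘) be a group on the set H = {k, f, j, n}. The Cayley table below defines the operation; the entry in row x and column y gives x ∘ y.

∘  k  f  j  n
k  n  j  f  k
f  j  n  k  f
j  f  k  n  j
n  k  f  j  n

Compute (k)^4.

k^1 = k
k^2 = k ∘ k = n
k^3 = n ∘ k = k
k^4 = k ∘ k = n
(Structurally, H here is isomorphic to the Klein four-group V_4.)

n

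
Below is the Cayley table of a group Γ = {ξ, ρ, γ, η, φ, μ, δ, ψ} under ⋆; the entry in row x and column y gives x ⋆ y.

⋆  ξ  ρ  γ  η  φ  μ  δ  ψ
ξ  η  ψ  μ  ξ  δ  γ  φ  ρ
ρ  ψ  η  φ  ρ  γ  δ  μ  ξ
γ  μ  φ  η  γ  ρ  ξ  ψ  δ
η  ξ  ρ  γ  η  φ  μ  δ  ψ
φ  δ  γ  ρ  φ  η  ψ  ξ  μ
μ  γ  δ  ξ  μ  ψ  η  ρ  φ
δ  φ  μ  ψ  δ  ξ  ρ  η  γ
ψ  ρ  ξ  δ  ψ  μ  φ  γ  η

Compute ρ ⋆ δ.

Read row ρ, column δ: ρ ⋆ δ = μ.

μ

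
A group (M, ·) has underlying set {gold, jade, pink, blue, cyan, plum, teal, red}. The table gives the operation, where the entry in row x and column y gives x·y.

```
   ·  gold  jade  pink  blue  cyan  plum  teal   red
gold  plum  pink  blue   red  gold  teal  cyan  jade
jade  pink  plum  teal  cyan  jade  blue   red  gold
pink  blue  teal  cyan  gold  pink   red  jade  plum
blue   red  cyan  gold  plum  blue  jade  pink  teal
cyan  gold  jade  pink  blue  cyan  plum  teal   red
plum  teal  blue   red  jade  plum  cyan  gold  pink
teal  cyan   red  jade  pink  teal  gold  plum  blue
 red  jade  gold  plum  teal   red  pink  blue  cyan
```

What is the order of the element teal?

4

The identity element is cyan (its row matches the header).
teal^1 = teal
teal^2 = teal·teal = plum
teal^3 = plum·teal = gold
teal^4 = gold·teal = cyan
The first power of teal equal to the identity is teal^4, so ord(teal) = 4.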